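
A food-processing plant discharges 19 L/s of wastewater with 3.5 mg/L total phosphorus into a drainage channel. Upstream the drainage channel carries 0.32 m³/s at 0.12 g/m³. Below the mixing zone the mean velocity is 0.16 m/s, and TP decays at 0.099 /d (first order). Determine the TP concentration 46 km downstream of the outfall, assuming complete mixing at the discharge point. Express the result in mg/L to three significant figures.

19 L/s = 0.019 m³/s.
After complete mixing, C₀ = (0.019·3.5 + 0.32·0.12) / 0.339 = 0.3094 mg/L.
Travel time t = 4.6e+04 m / 0.16 m/s = 2.875e+05 s = 3.328 d.
C = 0.3094·exp(−0.099·3.328) = 0.3094·0.7193 = 0.2226 mg/L.

0.223 mg/L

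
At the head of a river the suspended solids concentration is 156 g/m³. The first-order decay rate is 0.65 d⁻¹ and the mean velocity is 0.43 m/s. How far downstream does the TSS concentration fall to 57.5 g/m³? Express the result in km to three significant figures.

57.0 km

From C = C₀·e^(−kt), t = ln(C₀/C)/k = ln(156/57.5)/0.65 = 0.9981/0.65 = 1.535 d.
Distance = v·t = 0.43 m/s × 1.327e+05 s = 5.705e+04 m = 57.05 km.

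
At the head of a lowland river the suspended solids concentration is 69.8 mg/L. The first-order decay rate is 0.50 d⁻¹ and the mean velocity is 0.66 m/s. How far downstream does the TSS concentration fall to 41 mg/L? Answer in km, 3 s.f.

From C = C₀·e^(−kt), t = ln(C₀/C)/k = ln(69.8/41)/0.50 = 0.5321/0.50 = 1.064 d.
Distance = v·t = 0.66 m/s × 9.194e+04 s = 6.068e+04 m = 60.68 km.

60.7 km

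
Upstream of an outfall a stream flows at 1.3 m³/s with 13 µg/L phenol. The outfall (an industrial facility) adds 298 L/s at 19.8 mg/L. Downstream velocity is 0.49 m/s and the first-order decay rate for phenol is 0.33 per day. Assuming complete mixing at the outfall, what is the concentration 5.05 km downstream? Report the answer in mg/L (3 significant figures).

3.56 mg/L

298 L/s = 0.298 m³/s.
13 µg/L = 0.013 mg/L.
After complete mixing, C₀ = (0.298·19.8 + 1.3·0.013) / 1.598 = 3.703 mg/L.
Travel time t = 5050 m / 0.49 m/s = 1.031e+04 s = 0.1193 d.
C = 3.703·exp(−0.33·0.1193) = 3.703·0.9614 = 3.56 mg/L.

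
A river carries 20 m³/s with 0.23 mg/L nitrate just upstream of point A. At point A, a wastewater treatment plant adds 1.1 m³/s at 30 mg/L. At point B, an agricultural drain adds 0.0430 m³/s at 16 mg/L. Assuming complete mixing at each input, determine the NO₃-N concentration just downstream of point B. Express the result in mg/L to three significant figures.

After input A: C = (20·0.23 + 1.1·30) / 21.1 = 1.782 mg/L.
After input B: C = (21.1·1.782 + 0.043·16) / 21.14 = 1.811 mg/L.

1.81 mg/L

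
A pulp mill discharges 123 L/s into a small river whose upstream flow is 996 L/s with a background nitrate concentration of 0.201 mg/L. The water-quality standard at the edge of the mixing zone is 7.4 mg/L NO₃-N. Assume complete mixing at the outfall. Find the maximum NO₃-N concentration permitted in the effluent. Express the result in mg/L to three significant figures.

123 L/s = 0.123 m³/s.
996 L/s = 0.996 m³/s.
Mass balance: 7.4·1.119 = 0.123·Cₑ + 0.996·0.201.
Cₑ = (8.281 − 0.2002) / 0.123 = 65.69 mg/L.

65.7 mg/L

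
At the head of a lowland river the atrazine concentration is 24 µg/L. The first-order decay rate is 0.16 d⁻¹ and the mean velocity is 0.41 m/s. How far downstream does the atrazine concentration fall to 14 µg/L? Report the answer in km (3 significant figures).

From C = C₀·e^(−kt), t = ln(C₀/C)/k = ln(24/14)/0.16 = 0.539/0.16 = 3.369 d.
Distance = v·t = 0.41 m/s × 2.911e+05 s = 1.193e+05 m = 119.3 km.

119 km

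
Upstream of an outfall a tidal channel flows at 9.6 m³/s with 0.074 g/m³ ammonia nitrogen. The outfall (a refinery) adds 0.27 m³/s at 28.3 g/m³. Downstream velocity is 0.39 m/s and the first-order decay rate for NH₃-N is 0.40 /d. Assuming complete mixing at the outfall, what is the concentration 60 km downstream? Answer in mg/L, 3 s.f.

After complete mixing, C₀ = (0.27·28.3 + 9.6·0.074) / 9.87 = 0.8461 mg/L.
Travel time t = 6e+04 m / 0.39 m/s = 1.538e+05 s = 1.781 d.
C = 0.8461·exp(−0.40·1.781) = 0.8461·0.4905 = 0.4151 mg/L.

0.415 mg/L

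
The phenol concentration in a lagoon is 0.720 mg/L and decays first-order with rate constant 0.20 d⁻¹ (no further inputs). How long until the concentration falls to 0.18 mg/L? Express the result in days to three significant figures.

6.93 d

t = ln(C₀/C)/k = ln(0.720/0.18)/0.20 = 1.386/0.20 = 6.931 d.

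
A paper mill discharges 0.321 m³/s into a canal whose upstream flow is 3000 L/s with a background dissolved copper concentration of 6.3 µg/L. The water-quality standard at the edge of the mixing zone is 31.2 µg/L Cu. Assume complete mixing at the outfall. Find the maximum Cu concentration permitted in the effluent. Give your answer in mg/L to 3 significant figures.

3000 L/s = 3 m³/s.
6.3 µg/L = 0.0063 mg/L.
31.2 µg/L = 0.0312 mg/L.
Mass balance: 0.0312·3.321 = 0.321·Cₑ + 3·0.0063.
Cₑ = (0.1036 − 0.0189) / 0.321 = 0.2639 mg/L.

0.264 mg/L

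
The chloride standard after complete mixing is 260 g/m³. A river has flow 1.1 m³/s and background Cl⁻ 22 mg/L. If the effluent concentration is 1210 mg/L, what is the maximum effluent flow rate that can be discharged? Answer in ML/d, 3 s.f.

Mass balance at complete mixing: C_std·(Q_w + Q_r) = Q_w·C_e + Q_r·C_b.
Rearranging, Q_w = Q_r·(C_std − C_b)/(C_e − C_std) = 1.1·(260 − 22) / (1210 − 260) = 0.2756 m³/s.
= 23.81 ML/d.

23.8 ML/d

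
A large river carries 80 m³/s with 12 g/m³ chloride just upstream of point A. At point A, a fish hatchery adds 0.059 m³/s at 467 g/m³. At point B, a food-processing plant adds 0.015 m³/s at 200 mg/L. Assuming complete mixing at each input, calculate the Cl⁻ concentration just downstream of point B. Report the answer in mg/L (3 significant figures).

After input A: C = (80·12 + 0.059·467) / 80.06 = 12.34 mg/L.
After input B: C = (80.06·12.34 + 0.015·200) / 80.07 = 12.37 mg/L.

12.4 mg/L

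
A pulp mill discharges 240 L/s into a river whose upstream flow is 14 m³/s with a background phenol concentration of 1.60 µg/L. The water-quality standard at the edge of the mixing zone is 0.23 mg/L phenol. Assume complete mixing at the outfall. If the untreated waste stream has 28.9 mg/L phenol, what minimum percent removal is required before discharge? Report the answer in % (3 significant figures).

240 L/s = 0.24 m³/s.
1.60 µg/L = 0.0016 mg/L.
Mass balance: 0.23·14.24 = 0.24·Cₑ + 14·0.0016.
Cₑ = (3.275 − 0.0224) / 0.24 = 13.55 mg/L.
Required removal = 1 − 13.55/28.9 = 53.1 %.

53.1 %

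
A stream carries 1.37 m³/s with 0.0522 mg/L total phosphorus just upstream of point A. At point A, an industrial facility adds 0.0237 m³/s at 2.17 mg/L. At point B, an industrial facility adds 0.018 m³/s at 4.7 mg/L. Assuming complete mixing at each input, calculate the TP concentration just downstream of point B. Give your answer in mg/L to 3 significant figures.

After input A: C = (1.37·0.0522 + 0.0237·2.17) / 1.394 = 0.08821 mg/L.
After input B: C = (1.394·0.08821 + 0.018·4.7) / 1.412 = 0.147 mg/L.

0.147 mg/L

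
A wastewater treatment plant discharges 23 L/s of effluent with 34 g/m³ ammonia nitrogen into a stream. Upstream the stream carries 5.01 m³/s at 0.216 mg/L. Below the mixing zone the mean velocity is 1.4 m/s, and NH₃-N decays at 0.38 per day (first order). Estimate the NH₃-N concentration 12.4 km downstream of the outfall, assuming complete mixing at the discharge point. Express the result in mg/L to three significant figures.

23 L/s = 0.023 m³/s.
After complete mixing, C₀ = (0.023·34 + 5.01·0.216) / 5.033 = 0.3704 mg/L.
Travel time t = 1.24e+04 m / 1.4 m/s = 8857 s = 0.1025 d.
C = 0.3704·exp(−0.38·0.1025) = 0.3704·0.9618 = 0.3562 mg/L.

0.356 mg/L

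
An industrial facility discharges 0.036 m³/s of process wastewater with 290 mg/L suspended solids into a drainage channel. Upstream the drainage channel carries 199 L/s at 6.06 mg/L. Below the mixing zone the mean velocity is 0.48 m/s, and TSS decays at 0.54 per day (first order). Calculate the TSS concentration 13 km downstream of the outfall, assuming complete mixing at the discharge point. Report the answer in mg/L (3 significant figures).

41.8 mg/L

199 L/s = 0.199 m³/s.
After complete mixing, C₀ = (0.036·290 + 0.199·6.06) / 0.235 = 49.56 mg/L.
Travel time t = 1.3e+04 m / 0.48 m/s = 2.708e+04 s = 0.3135 d.
C = 49.56·exp(−0.54·0.3135) = 49.56·0.8443 = 41.84 mg/L.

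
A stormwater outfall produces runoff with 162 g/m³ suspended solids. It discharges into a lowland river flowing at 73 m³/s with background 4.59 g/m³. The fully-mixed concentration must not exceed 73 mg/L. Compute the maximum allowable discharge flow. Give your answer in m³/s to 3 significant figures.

Mass balance at complete mixing: C_std·(Q_w + Q_r) = Q_w·C_e + Q_r·C_b.
Rearranging, Q_w = Q_r·(C_std − C_b)/(C_e − C_std) = 73·(73 − 4.59) / (162 − 73) = 56.11 m³/s.

56.1 m³/s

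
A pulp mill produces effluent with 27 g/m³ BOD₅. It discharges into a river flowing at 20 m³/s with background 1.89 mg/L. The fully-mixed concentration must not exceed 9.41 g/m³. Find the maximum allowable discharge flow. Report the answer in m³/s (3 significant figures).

Mass balance at complete mixing: C_std·(Q_w + Q_r) = Q_w·C_e + Q_r·C_b.
Rearranging, Q_w = Q_r·(C_std − C_b)/(C_e − C_std) = 20·(9.41 − 1.89) / (27 − 9.41) = 8.55 m³/s.

8.55 m³/s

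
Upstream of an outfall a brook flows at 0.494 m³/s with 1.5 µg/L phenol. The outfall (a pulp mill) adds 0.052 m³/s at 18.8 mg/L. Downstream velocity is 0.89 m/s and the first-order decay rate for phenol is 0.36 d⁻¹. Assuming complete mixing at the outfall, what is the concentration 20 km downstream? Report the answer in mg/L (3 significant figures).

1.5 µg/L = 0.0015 mg/L.
After complete mixing, C₀ = (0.052·18.8 + 0.494·0.0015) / 0.546 = 1.792 mg/L.
Travel time t = 2e+04 m / 0.89 m/s = 2.247e+04 s = 0.2601 d.
C = 1.792·exp(−0.36·0.2601) = 1.792·0.9106 = 1.632 mg/L.

1.63 mg/L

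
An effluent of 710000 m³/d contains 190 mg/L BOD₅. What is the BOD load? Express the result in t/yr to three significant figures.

710000 m³/d = 8.218 m³/s.
Mass flux = Q·C = 8.218 m³/s × 190 g/m³ = 1561 g/s.
= 1561 g/s × 31.56 = 4.927e+04 t/yr.

49300 t/yr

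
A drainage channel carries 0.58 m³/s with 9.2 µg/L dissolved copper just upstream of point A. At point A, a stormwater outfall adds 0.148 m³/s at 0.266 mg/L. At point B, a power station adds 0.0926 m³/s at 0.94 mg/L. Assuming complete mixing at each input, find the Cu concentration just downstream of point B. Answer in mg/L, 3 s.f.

0.161 mg/L

9.2 µg/L = 0.0092 mg/L.
After input A: C = (0.58·0.0092 + 0.148·0.266) / 0.728 = 0.06141 mg/L.
After input B: C = (0.728·0.06141 + 0.0926·0.94) / 0.8206 = 0.1606 mg/L.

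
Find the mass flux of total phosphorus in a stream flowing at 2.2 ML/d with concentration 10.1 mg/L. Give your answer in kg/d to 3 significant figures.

2.2 ML/d = 0.02546 m³/s.
Mass flux = Q·C = 0.02546 m³/s × 10.1 g/m³ = 0.2572 g/s.
= 0.2572 g/s × 86.4 = 22.22 kg/d.

22.2 kg/d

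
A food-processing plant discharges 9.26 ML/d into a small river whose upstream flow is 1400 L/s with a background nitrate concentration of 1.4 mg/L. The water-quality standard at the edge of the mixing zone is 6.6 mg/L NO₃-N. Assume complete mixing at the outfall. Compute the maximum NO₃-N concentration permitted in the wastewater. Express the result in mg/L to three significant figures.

9.26 ML/d = 0.1072 m³/s.
1400 L/s = 1.4 m³/s.
Mass balance: 6.6·1.507 = 0.1072·Cₑ + 1.4·1.4.
Cₑ = (9.947 − 1.96) / 0.1072 = 74.53 mg/L.

74.5 mg/L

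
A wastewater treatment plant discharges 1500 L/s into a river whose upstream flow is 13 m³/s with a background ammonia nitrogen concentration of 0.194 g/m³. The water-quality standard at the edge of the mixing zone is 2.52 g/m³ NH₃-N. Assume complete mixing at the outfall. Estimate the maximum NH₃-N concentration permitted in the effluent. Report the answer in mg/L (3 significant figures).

1500 L/s = 1.5 m³/s.
Mass balance: 2.52·14.5 = 1.5·Cₑ + 13·0.194.
Cₑ = (36.54 − 2.522) / 1.5 = 22.68 mg/L.

22.7 mg/L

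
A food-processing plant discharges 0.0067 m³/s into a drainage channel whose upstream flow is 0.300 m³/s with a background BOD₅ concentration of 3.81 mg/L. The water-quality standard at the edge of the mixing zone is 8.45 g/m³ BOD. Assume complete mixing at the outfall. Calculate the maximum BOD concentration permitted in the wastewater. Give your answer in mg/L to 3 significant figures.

216 mg/L

Mass balance: 8.45·0.3067 = 0.0067·Cₑ + 0.3·3.81.
Cₑ = (2.592 − 1.143) / 0.0067 = 216.2 mg/L.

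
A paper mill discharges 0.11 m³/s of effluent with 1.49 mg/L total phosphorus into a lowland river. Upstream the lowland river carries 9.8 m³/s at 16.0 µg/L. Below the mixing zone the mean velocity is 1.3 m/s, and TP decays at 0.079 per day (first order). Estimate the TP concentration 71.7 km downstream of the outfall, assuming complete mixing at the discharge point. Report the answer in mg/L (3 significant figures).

16.0 µg/L = 0.016 mg/L.
After complete mixing, C₀ = (0.11·1.49 + 9.8·0.016) / 9.91 = 0.03236 mg/L.
Travel time t = 7.17e+04 m / 1.3 m/s = 5.515e+04 s = 0.6384 d.
C = 0.03236·exp(−0.079·0.6384) = 0.03236·0.9508 = 0.03077 mg/L.

0.0308 mg/L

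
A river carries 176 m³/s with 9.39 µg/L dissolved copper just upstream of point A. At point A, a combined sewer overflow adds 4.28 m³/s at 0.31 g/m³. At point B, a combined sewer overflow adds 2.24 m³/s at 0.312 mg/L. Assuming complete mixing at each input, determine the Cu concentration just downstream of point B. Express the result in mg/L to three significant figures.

0.0202 mg/L

9.39 µg/L = 0.00939 mg/L.
After input A: C = (176·0.00939 + 4.28·0.31) / 180.3 = 0.01653 mg/L.
After input B: C = (180.3·0.01653 + 2.24·0.312) / 182.5 = 0.02015 mg/L.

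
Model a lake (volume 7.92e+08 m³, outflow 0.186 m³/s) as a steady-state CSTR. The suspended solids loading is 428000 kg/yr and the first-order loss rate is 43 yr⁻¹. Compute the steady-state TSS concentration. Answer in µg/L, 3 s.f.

12.6 µg/L

Outflow Q = 0.186 m³/s × 3.156e+07 s/yr = 5.87e+06 m³/yr.
Steady-state CSTR mass balance: W = Q·C + k·V·C, so C = W/(Q + kV).
Q + kV = 5.87e+06 + 43·7.92e+08 = 3.406e+10 m³/yr.
C = 428000/3.406e+10 = 1.257e-05 kg/m³ = 0.01257 mg/L = 12.57 µg/L.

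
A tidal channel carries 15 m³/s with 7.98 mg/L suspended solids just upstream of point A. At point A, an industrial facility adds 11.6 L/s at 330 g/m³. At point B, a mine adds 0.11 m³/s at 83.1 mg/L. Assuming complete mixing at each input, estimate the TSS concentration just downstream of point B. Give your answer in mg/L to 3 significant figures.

8.77 mg/L

11.6 L/s = 0.0116 m³/s.
After input A: C = (15·7.98 + 0.0116·330) / 15.01 = 8.229 mg/L.
After input B: C = (15.01·8.229 + 0.11·83.1) / 15.12 = 8.773 mg/L.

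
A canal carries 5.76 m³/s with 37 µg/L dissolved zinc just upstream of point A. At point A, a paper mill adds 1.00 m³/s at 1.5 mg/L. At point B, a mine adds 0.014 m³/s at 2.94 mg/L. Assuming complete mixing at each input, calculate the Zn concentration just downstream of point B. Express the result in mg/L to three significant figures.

0.259 mg/L

37 µg/L = 0.037 mg/L.
After input A: C = (5.76·0.037 + 1·1.5) / 6.76 = 0.2534 mg/L.
After input B: C = (6.76·0.2534 + 0.014·2.94) / 6.774 = 0.259 mg/L.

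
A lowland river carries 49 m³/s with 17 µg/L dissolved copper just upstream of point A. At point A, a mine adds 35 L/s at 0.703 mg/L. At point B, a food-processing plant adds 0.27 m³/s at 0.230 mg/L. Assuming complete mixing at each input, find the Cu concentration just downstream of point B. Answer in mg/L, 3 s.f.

0.0187 mg/L

17 µg/L = 0.017 mg/L.
35 L/s = 0.035 m³/s.
After input A: C = (49·0.017 + 0.035·0.703) / 49.03 = 0.01749 mg/L.
After input B: C = (49.03·0.01749 + 0.27·0.23) / 49.3 = 0.01865 mg/L.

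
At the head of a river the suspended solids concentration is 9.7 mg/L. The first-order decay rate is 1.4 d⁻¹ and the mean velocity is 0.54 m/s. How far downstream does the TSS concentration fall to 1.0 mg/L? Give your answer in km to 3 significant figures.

75.7 km

From C = C₀·e^(−kt), t = ln(C₀/C)/k = ln(9.7/1.0)/1.4 = 2.272/1.4 = 1.623 d.
Distance = v·t = 0.54 m/s × 1.402e+05 s = 7.572e+04 m = 75.72 km.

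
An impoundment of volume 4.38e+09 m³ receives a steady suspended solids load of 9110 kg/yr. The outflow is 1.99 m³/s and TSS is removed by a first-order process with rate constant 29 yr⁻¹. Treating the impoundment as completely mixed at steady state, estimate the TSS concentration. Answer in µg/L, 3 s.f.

0.0717 µg/L

Outflow Q = 1.99 m³/s × 3.156e+07 s/yr = 6.28e+07 m³/yr.
Steady-state CSTR mass balance: W = Q·C + k·V·C, so C = W/(Q + kV).
Q + kV = 6.28e+07 + 29·4.38e+09 = 1.271e+11 m³/yr.
C = 9110/1.271e+11 = 7.169e-08 kg/m³ = 7.169e-05 mg/L = 0.07169 µg/L.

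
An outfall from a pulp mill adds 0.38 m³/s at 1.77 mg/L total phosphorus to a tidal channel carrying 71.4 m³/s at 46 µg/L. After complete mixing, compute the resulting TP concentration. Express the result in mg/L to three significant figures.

0.0551 mg/L

46 µg/L = 0.046 mg/L.
Flow-weighted mixing gives C = (0.38·1.77 + 71.4·0.046) / (0.38 + 71.4) = 3.957/71.78 = 0.05513 mg/L.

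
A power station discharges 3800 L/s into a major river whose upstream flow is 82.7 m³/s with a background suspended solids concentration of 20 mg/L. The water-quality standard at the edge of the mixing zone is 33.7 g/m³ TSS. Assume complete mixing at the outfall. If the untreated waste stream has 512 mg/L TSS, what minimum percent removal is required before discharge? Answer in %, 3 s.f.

3800 L/s = 3.8 m³/s.
Mass balance: 33.7·86.5 = 3.8·Cₑ + 82.7·20.
Cₑ = (2915 − 1654) / 3.8 = 331.9 mg/L.
Required removal = 1 − 331.9/512 = 35.18 %.

35.2 %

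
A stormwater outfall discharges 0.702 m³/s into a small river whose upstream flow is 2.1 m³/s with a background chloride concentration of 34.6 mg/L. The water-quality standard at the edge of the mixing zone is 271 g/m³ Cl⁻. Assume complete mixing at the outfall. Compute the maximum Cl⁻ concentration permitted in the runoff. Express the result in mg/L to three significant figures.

Mass balance: 271·2.802 = 0.702·Cₑ + 2.1·34.6.
Cₑ = (759.3 − 72.66) / 0.702 = 978.2 mg/L.

978 mg/L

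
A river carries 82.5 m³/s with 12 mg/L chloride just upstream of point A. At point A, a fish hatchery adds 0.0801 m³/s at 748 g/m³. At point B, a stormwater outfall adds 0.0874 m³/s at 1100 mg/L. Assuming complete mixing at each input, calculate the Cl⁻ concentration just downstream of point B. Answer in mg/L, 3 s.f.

13.9 mg/L

After input A: C = (82.5·12 + 0.0801·748) / 82.58 = 12.71 mg/L.
After input B: C = (82.58·12.71 + 0.0874·1100) / 82.67 = 13.86 mg/L.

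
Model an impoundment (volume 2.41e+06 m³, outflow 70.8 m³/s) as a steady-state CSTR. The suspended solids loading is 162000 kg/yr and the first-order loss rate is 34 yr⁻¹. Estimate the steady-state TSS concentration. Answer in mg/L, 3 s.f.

0.0699 mg/L

Outflow Q = 70.8 m³/s × 3.156e+07 s/yr = 2.234e+09 m³/yr.
Steady-state CSTR mass balance: W = Q·C + k·V·C, so C = W/(Q + kV).
Q + kV = 2.234e+09 + 34·2.41e+06 = 2.316e+09 m³/yr.
C = 162000/2.316e+09 = 6.994e-05 kg/m³ = 0.06994 mg/L.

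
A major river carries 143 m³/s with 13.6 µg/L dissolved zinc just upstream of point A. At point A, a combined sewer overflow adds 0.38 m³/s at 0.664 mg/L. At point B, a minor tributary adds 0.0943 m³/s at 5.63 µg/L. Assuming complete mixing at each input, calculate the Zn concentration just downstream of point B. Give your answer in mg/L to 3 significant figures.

0.0153 mg/L

13.6 µg/L = 0.0136 mg/L.
After input A: C = (143·0.0136 + 0.38·0.664) / 143.4 = 0.01532 mg/L.
5.63 µg/L = 0.00563 mg/L.
After input B: C = (143.4·0.01532 + 0.0943·0.00563) / 143.5 = 0.01532 mg/L.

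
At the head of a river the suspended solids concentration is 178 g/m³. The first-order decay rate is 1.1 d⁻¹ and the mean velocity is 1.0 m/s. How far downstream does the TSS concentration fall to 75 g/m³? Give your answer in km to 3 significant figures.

From C = C₀·e^(−kt), t = ln(C₀/C)/k = ln(178/75)/1.1 = 0.8643/1.1 = 0.7857 d.
Distance = v·t = 1.0 m/s × 6.789e+04 s = 6.789e+04 m = 67.89 km.

67.9 km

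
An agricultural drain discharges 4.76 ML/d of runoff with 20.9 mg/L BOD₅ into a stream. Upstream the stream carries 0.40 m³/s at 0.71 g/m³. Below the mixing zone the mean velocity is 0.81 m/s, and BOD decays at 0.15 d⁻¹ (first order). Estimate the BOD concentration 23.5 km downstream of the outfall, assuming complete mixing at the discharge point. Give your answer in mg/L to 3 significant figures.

4.76 ML/d = 0.05509 m³/s.
After complete mixing, C₀ = (0.05509·20.9 + 0.4·0.71) / 0.4551 = 3.154 mg/L.
Travel time t = 2.35e+04 m / 0.81 m/s = 2.901e+04 s = 0.3358 d.
C = 3.154·exp(−0.15·0.3358) = 3.154·0.9509 = 2.999 mg/L.

3.00 mg/L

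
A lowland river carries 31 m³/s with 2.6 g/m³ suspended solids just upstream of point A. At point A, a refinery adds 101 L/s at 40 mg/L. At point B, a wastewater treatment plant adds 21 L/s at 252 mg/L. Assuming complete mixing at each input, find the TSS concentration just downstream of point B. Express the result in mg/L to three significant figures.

2.89 mg/L

101 L/s = 0.101 m³/s.
After input A: C = (31·2.6 + 0.101·40) / 31.1 = 2.721 mg/L.
21 L/s = 0.021 m³/s.
After input B: C = (31.1·2.721 + 0.021·252) / 31.12 = 2.89 mg/L.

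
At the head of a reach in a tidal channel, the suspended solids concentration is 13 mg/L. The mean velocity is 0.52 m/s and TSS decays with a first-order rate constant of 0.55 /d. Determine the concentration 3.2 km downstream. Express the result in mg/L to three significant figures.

Travel time t = 3.2 km / 0.52 m/s = 3200/0.52 = 6154 s = 0.07123 d.
First-order decay: C = 13·exp(−0.55·0.07123) = 13·0.9616 = 12.5 mg/L.

12.5 mg/L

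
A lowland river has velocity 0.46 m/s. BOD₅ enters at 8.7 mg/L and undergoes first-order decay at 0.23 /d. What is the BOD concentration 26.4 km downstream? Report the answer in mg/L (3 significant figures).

Travel time t = 26.4 km / 0.46 m/s = 2.64e+04/0.46 = 5.739e+04 s = 0.6643 d.
First-order decay: C = 8.7·exp(−0.23·0.6643) = 8.7·0.8583 = 7.467 mg/L.

7.47 mg/L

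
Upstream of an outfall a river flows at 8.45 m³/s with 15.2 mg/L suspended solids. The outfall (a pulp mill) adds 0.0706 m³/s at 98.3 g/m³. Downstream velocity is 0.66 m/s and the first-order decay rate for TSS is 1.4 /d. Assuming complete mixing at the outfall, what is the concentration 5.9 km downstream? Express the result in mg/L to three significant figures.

After complete mixing, C₀ = (0.0706·98.3 + 8.45·15.2) / 8.521 = 15.89 mg/L.
Travel time t = 5900 m / 0.66 m/s = 8939 s = 0.1035 d.
C = 15.89·exp(−1.4·0.1035) = 15.89·0.8652 = 13.75 mg/L.

13.7 mg/L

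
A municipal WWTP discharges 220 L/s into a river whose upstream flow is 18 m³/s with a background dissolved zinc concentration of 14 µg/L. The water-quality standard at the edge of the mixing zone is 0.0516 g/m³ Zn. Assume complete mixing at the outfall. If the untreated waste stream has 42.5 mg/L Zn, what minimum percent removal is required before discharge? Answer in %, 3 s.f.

92.6 %

220 L/s = 0.22 m³/s.
14 µg/L = 0.014 mg/L.
Mass balance: 0.0516·18.22 = 0.22·Cₑ + 18·0.014.
Cₑ = (0.9402 − 0.252) / 0.22 = 3.128 mg/L.
Required removal = 1 − 3.128/42.5 = 92.64 %.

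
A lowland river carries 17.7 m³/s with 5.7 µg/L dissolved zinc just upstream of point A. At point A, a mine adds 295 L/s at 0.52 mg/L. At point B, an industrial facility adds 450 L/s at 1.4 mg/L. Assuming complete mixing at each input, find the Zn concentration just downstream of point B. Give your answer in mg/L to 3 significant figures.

5.7 µg/L = 0.0057 mg/L.
295 L/s = 0.295 m³/s.
After input A: C = (17.7·0.0057 + 0.295·0.52) / 18 = 0.01413 mg/L.
450 L/s = 0.45 m³/s.
After input B: C = (18·0.01413 + 0.45·1.4) / 18.45 = 0.04794 mg/L.

0.0479 mg/L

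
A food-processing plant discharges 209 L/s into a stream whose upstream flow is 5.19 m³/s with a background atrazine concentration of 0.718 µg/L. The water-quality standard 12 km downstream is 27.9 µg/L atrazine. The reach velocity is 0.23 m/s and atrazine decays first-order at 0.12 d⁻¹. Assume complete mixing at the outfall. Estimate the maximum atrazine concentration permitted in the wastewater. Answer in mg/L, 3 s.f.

209 L/s = 0.209 m³/s.
0.718 µg/L = 0.000718 mg/L.
27.9 µg/L = 0.0279 mg/L.
Travel time to the compliance point: t = 1.2e+04/0.23 = 5.217e+04 s = 0.6039 d; decay factor exp(−0.12·0.6039) = 0.9301.
So the concentration just after mixing may be at most 0.0279/0.9301 = 0.03 mg/L.
Mass balance: 0.03·5.399 = 0.209·Cₑ + 5.19·0.000718.
Cₑ = (0.162 − 0.003726) / 0.209 = 0.7571 mg/L.

0.757 mg/L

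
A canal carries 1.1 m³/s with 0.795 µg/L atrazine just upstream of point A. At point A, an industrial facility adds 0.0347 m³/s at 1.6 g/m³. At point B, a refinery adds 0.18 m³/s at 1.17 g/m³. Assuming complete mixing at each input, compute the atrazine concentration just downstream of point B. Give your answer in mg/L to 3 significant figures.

0.203 mg/L

0.795 µg/L = 0.000795 mg/L.
After input A: C = (1.1·0.000795 + 0.0347·1.6) / 1.135 = 0.0497 mg/L.
After input B: C = (1.135·0.0497 + 0.18·1.17) / 1.315 = 0.2031 mg/L.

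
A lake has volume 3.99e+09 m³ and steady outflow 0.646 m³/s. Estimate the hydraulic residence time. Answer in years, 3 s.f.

Q = 0.646 m³/s × 3.156e+07 s/yr = 2.039e+07 m³/yr.
Hydraulic residence time τ = V/Q = 3.99e+09/2.039e+07 = 195.7 yr.

196 yr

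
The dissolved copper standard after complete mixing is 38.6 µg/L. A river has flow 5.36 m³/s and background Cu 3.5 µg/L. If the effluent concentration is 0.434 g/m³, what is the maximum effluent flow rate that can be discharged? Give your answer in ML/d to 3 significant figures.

3.5 µg/L = 0.0035 mg/L.
38.6 µg/L = 0.0386 mg/L.
Mass balance at complete mixing: C_std·(Q_w + Q_r) = Q_w·C_e + Q_r·C_b.
Rearranging, Q_w = Q_r·(C_std − C_b)/(C_e − C_std) = 5.36·(0.0386 − 0.0035) / (0.434 − 0.0386) = 0.4758 m³/s.
= 41.11 ML/d.

41.1 ML/d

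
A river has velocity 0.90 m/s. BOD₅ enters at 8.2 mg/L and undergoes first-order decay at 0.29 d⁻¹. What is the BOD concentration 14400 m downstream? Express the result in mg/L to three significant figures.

Travel time t = 14400 m / 0.90 m/s = 1.44e+04/0.90 = 1.6e+04 s = 0.1852 d.
First-order decay: C = 8.2·exp(−0.29·0.1852) = 8.2·0.9477 = 7.771 mg/L.

7.77 mg/L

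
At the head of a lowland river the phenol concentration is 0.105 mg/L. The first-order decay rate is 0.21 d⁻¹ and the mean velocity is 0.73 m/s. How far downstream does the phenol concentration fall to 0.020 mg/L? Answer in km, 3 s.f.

498 km

From C = C₀·e^(−kt), t = ln(C₀/C)/k = ln(0.105/0.020)/0.21 = 1.658/0.21 = 7.896 d.
Distance = v·t = 0.73 m/s × 6.822e+05 s = 4.98e+05 m = 498 km.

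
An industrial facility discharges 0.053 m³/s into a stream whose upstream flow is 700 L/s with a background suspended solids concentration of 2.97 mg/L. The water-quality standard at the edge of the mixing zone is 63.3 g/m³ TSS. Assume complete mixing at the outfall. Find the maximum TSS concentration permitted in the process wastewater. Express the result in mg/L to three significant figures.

700 L/s = 0.7 m³/s.
Mass balance: 63.3·0.753 = 0.053·Cₑ + 0.7·2.97.
Cₑ = (47.66 − 2.079) / 0.053 = 860.1 mg/L.

860 mg/L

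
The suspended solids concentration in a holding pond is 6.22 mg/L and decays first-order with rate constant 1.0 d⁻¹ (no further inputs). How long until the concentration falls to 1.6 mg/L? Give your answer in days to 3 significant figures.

t = ln(C₀/C)/k = ln(6.22/1.6)/1.0 = 1.358/1.0 = 1.358 d.

1.36 d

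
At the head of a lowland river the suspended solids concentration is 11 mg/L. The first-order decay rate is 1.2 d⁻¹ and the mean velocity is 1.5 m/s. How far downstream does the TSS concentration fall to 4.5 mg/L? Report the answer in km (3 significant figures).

From C = C₀·e^(−kt), t = ln(C₀/C)/k = ln(11/4.5)/1.2 = 0.8938/1.2 = 0.7448 d.
Distance = v·t = 1.5 m/s × 6.435e+04 s = 9.653e+04 m = 96.53 km.

96.5 km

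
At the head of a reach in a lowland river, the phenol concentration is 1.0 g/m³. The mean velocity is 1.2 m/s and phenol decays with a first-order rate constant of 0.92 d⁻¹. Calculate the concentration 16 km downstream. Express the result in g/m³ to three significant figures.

0.868 g/m³

Travel time t = 16 km / 1.2 m/s = 1.6e+04/1.2 = 1.333e+04 s = 0.1543 d.
First-order decay: C = 1.0·exp(−0.92·0.1543) = 1.0·0.8676 = 0.8676 g/m³.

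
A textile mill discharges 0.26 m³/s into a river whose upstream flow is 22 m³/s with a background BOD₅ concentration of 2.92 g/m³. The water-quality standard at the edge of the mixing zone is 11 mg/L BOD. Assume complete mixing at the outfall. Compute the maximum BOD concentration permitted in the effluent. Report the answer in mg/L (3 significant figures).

Mass balance: 11·22.26 = 0.26·Cₑ + 22·2.92.
Cₑ = (244.9 − 64.24) / 0.26 = 694.7 mg/L.

695 mg/L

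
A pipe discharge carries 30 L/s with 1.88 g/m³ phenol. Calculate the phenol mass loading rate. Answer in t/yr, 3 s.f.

1.78 t/yr

30 L/s = 0.03 m³/s.
Mass flux = Q·C = 0.03 m³/s × 1.88 g/m³ = 0.0564 g/s.
= 0.0564 g/s × 31.56 = 1.78 t/yr.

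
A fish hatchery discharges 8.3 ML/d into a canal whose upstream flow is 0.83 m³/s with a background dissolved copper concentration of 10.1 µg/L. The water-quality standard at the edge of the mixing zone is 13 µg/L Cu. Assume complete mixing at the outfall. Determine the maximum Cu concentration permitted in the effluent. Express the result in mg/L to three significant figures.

0.0381 mg/L

8.3 ML/d = 0.09606 m³/s.
10.1 µg/L = 0.0101 mg/L.
13 µg/L = 0.013 mg/L.
Mass balance: 0.013·0.9261 = 0.09606·Cₑ + 0.83·0.0101.
Cₑ = (0.01204 − 0.008383) / 0.09606 = 0.03806 mg/L.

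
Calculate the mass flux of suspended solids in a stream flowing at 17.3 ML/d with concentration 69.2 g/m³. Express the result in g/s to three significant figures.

13.9 g/s

17.3 ML/d = 0.2002 m³/s.
Mass flux = Q·C = 0.2002 m³/s × 69.2 g/m³ = 13.86 g/s.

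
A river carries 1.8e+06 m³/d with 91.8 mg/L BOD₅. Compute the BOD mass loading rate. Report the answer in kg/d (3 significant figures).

165000 kg/d

1.8e+06 m³/d = 20.83 m³/s.
Mass flux = Q·C = 20.83 m³/s × 91.8 g/m³ = 1912 g/s.
= 1912 g/s × 86.4 = 1.652e+05 kg/d.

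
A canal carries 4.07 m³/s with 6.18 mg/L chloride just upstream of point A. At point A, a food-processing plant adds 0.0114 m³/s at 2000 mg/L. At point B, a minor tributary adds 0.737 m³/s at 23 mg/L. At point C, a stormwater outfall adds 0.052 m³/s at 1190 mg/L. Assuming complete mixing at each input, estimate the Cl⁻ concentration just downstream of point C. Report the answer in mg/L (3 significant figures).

26.0 mg/L

After input A: C = (4.07·6.18 + 0.0114·2000) / 4.081 = 11.75 mg/L.
After input B: C = (4.081·11.75 + 0.737·23) / 4.818 = 13.47 mg/L.
After input C: C = (4.818·13.47 + 0.052·1190) / 4.87 = 26.03 mg/L.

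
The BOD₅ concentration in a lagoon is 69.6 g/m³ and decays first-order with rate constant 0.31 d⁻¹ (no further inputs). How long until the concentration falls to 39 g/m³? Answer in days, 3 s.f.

1.87 d

t = ln(C₀/C)/k = ln(69.6/39)/0.31 = 0.5792/0.31 = 1.868 d.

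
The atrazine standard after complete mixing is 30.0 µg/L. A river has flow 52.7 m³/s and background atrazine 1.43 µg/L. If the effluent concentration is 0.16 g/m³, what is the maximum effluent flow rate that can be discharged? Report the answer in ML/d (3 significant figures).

1000 ML/d

1.43 µg/L = 0.00143 mg/L.
30.0 µg/L = 0.03 mg/L.
Mass balance at complete mixing: C_std·(Q_w + Q_r) = Q_w·C_e + Q_r·C_b.
Rearranging, Q_w = Q_r·(C_std − C_b)/(C_e − C_std) = 52.7·(0.03 − 0.00143) / (0.16 − 0.03) = 11.58 m³/s.
= 1001 ML/d.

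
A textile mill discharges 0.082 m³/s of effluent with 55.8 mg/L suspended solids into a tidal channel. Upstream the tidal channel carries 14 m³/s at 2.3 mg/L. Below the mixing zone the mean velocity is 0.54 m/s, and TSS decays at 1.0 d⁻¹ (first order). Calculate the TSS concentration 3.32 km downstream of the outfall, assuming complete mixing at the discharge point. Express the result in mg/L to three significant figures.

After complete mixing, C₀ = (0.082·55.8 + 14·2.3) / 14.08 = 2.612 mg/L.
Travel time t = 3320 m / 0.54 m/s = 6148 s = 0.07116 d.
C = 2.612·exp(−1.0·0.07116) = 2.612·0.9313 = 2.432 mg/L.

2.43 mg/L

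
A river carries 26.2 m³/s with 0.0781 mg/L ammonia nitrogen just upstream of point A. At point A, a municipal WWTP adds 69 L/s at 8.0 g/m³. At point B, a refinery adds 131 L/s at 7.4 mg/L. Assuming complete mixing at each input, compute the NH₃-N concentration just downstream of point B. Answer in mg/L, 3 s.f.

69 L/s = 0.069 m³/s.
After input A: C = (26.2·0.0781 + 0.069·8) / 26.27 = 0.09891 mg/L.
131 L/s = 0.131 m³/s.
After input B: C = (26.27·0.09891 + 0.131·7.4) / 26.4 = 0.1351 mg/L.

0.135 mg/L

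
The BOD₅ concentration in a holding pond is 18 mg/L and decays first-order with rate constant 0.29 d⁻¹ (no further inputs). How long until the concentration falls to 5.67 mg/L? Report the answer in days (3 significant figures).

t = ln(C₀/C)/k = ln(18/5.67)/0.29 = 1.155/0.29 = 3.983 d.

3.98 d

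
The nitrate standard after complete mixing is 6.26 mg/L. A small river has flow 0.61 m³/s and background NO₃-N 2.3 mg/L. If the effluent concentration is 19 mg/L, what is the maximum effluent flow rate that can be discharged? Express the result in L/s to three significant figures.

Mass balance at complete mixing: C_std·(Q_w + Q_r) = Q_w·C_e + Q_r·C_b.
Rearranging, Q_w = Q_r·(C_std − C_b)/(C_e − C_std) = 0.61·(6.26 − 2.3) / (19 − 6.26) = 0.1896 m³/s.
= 189.6 L/s.

190 L/s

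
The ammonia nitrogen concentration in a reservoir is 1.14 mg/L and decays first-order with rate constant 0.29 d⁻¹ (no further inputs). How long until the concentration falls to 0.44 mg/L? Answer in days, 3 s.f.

t = ln(C₀/C)/k = ln(1.14/0.44)/0.29 = 0.952/0.29 = 3.283 d.

3.28 d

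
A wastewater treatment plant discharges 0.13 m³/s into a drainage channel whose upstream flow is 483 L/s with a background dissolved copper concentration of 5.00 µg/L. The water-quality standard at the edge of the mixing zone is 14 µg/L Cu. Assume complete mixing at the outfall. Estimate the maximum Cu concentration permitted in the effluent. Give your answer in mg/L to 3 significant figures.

0.0474 mg/L

483 L/s = 0.483 m³/s.
5.00 µg/L = 0.005 mg/L.
14 µg/L = 0.014 mg/L.
Mass balance: 0.014·0.613 = 0.13·Cₑ + 0.483·0.005.
Cₑ = (0.008582 − 0.002415) / 0.13 = 0.04744 mg/L.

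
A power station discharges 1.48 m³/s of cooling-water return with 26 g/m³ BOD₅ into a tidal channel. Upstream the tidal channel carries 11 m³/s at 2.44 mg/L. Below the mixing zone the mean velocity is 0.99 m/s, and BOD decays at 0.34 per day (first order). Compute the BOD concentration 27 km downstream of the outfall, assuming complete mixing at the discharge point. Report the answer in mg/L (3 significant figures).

After complete mixing, C₀ = (1.48·26 + 11·2.44) / 12.48 = 5.234 mg/L.
Travel time t = 2.7e+04 m / 0.99 m/s = 2.727e+04 s = 0.3157 d.
C = 5.234·exp(−0.34·0.3157) = 5.234·0.8982 = 4.701 mg/L.

4.70 mg/L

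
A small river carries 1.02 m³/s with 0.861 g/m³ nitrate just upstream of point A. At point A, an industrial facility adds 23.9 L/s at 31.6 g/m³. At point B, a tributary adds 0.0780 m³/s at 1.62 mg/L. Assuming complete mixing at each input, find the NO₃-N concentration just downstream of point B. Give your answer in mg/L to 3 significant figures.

23.9 L/s = 0.0239 m³/s.
After input A: C = (1.02·0.861 + 0.0239·31.6) / 1.044 = 1.565 mg/L.
After input B: C = (1.044·1.565 + 0.078·1.62) / 1.122 = 1.569 mg/L.

1.57 mg/L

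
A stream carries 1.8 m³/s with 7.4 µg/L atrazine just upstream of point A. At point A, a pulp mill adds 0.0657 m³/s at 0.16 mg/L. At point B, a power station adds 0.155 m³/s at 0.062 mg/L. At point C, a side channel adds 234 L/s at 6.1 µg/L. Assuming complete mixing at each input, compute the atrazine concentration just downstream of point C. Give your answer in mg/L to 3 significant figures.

7.4 µg/L = 0.0074 mg/L.
After input A: C = (1.8·0.0074 + 0.0657·0.16) / 1.866 = 0.01277 mg/L.
After input B: C = (1.866·0.01277 + 0.155·0.062) / 2.021 = 0.01655 mg/L.
234 L/s = 0.234 m³/s.
6.1 µg/L = 0.0061 mg/L.
After input C: C = (2.021·0.01655 + 0.234·0.0061) / 2.255 = 0.01547 mg/L.

0.0155 mg/L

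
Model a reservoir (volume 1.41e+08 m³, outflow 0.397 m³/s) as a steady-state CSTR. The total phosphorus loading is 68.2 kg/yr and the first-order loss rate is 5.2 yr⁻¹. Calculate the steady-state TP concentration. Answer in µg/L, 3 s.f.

0.0915 µg/L

Outflow Q = 0.397 m³/s × 3.156e+07 s/yr = 1.253e+07 m³/yr.
Steady-state CSTR mass balance: W = Q·C + k·V·C, so C = W/(Q + kV).
Q + kV = 1.253e+07 + 5.2·1.41e+08 = 7.457e+08 m³/yr.
C = 68.2/7.457e+08 = 9.145e-08 kg/m³ = 9.145e-05 mg/L = 0.09145 µg/L.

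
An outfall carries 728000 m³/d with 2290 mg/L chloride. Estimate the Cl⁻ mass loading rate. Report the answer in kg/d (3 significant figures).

728000 m³/d = 8.426 m³/s.
Mass flux = Q·C = 8.426 m³/s × 2290 g/m³ = 1.93e+04 g/s.
= 1.93e+04 g/s × 86.4 = 1.667e+06 kg/d.

1.67e+06 kg/d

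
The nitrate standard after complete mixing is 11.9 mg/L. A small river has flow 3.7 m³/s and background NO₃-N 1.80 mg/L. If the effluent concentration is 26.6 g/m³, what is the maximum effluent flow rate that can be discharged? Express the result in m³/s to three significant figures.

Mass balance at complete mixing: C_std·(Q_w + Q_r) = Q_w·C_e + Q_r·C_b.
Rearranging, Q_w = Q_r·(C_std − C_b)/(C_e − C_std) = 3.7·(11.9 − 1.8) / (26.6 − 11.9) = 2.542 m³/s.

2.54 m³/s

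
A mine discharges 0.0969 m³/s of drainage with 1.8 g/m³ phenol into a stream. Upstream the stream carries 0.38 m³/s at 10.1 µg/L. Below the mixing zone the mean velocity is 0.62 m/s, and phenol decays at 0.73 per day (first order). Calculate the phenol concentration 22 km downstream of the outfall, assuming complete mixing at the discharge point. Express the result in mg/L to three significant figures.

0.277 mg/L

10.1 µg/L = 0.0101 mg/L.
After complete mixing, C₀ = (0.0969·1.8 + 0.38·0.0101) / 0.4769 = 0.3738 mg/L.
Travel time t = 2.2e+04 m / 0.62 m/s = 3.548e+04 s = 0.4107 d.
C = 0.3738·exp(−0.73·0.4107) = 0.3738·0.741 = 0.277 mg/L.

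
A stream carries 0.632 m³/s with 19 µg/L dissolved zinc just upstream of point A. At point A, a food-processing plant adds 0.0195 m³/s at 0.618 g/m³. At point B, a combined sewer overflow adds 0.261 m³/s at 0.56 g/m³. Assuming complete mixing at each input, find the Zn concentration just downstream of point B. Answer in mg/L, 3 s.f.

19 µg/L = 0.019 mg/L.
After input A: C = (0.632·0.019 + 0.0195·0.618) / 0.6515 = 0.03693 mg/L.
After input B: C = (0.6515·0.03693 + 0.261·0.56) / 0.9125 = 0.1865 mg/L.

0.187 mg/L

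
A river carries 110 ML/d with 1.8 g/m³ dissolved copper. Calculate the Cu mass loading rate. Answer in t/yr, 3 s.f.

110 ML/d = 1.273 m³/s.
Mass flux = Q·C = 1.273 m³/s × 1.8 g/m³ = 2.292 g/s.
= 2.292 g/s × 31.56 = 72.32 t/yr.

72.3 t/yr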